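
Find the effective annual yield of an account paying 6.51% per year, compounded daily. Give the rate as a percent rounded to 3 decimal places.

EAR = (1 + 6.51%/365)^365 − 1 = (1 + 0.000178356)^365 − 1.
(1 + 0.000178356)^365 ≈ 1.06726, so EAR ≈ 6.72596%.

6.726%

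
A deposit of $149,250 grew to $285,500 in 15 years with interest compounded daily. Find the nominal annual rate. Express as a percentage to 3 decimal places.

(1 + r/365)^5475 = 285,500/149,250 = 1.9129.
1 + r/365 = 1.9129^(1/5475) ≈ 1.000118, so r/365 ≈ 0.000118476.
r ≈ 365·0.000118476 = 4.32438%.

4.324%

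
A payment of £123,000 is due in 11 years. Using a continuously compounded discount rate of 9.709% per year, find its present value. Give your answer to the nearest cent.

P = A·e^(−rt) = 123,000·e^(−1.06799).
e^(−1.06799) ≈ 0.343698657898, so P ≈ 42,274.9349.

£42,274.93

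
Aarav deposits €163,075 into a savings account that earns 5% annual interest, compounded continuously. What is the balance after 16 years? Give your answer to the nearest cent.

A = P·e^(rt) = 163,075·e^(0.05·16) = 163,075·e^0.8.
e^0.8 ≈ 2.22554092849, so A ≈ 362,930.0869.

€362,930.09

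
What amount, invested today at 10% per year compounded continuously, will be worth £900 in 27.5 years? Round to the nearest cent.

£57.54

P = A·e^(−rt) = 900·e^(−2.75).
e^(−2.75) ≈ 0.0639278612, so P ≈ 57.5351.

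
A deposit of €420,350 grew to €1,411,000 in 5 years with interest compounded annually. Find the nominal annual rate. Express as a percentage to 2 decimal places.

27.40%

The 5-period growth factor is 1,411,000/420,350 = 3.35673.
r = 3.35673^(1/5) − 1 ≈ 0.27404, i.e. 27.40404%.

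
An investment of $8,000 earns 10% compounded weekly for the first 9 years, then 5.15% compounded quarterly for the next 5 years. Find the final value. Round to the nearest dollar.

Phase 1: 8,000·(1 + 0.1/52)^468 ≈ 19,659.8260.
Phase 2: 19,659.8260·(1 + 0.012875)^20 ≈ 25,391.9882.

$25,392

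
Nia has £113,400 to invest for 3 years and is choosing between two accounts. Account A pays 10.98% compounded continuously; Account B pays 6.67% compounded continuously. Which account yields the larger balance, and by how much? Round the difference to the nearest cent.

Account A growth factor: e^(0.1098·3) = e^0.3294 ≈ 1.39013379791; balance ≈ 157,641.1727.
Account B growth factor: e^(0.0667·3) = e^0.2001 ≈ 1.22152490454; balance ≈ 138,520.9242.
Account A is larger by 19,120.2485.

Account A, by £19,120.25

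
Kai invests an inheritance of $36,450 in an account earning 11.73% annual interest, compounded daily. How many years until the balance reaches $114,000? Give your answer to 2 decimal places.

(1 + 0.00032137)^(365t) = 114,000/36,450 = 3.1276.
365t·ln(1 + 0.00032137) = ln(3.1276); 365t = 1.1403/0.000321318 ≈ 3548.6843.
t ≈ 9.7224 years.

9.72 years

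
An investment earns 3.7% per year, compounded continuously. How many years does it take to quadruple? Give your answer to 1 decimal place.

37.5 years

e^(0.037t) = 4, so 0.037t = ln 4 ≈ 1.3863.
t ≈ 1.3863/0.037 ≈ 37.4674.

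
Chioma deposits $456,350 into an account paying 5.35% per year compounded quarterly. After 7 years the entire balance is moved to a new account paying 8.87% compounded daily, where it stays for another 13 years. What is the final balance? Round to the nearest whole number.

Phase 1: 456,350·(1 + 0.013375)^28 ≈ 662,008.0395.
Phase 2: 662,008.0395·(1 + 0.0887/365)^4745 ≈ 2,096,946.6998.

$2,096,947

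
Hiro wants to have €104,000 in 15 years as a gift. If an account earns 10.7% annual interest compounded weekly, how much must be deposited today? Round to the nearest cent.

Growth factor = (1 + 0.107/52)^780 ≈ 4.96965769591.
P = 104,000/4.96965769591 ≈ 20,926.9946.

€20,926.99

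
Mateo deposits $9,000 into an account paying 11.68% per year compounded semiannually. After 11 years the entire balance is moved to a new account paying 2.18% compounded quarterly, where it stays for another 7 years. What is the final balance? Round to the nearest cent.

Phase 1: 9,000·(1 + 0.0584)^22 ≈ 31,371.7536.
Phase 2: 31,371.7536·(1 + 0.00545)^28 ≈ 36,528.5297.

$36,528.53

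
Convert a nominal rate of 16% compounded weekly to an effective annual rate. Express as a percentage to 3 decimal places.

One year is 52 periods at 0.00307692 each: (1 + 0.00307692)^52 ≈ 1.173223.
EAR = 1.173223 − 1 ≈ 17.32226%.

17.322%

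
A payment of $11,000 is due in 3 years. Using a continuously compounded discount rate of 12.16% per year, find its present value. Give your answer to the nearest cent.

$7,637.69

P = A·e^(−rt) = 11,000·e^(−0.3648).
e^(−0.3648) ≈ 0.69433550409, so P ≈ 7,637.6905.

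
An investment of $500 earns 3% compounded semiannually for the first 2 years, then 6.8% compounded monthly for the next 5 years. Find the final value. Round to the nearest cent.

$744.86

After 2 years at 3%: 500 × 1.06136355 ≈ 530.6818.
Then 5 years at 6.8%: 530.6818 × 1.4035999 ≈ 744.8649.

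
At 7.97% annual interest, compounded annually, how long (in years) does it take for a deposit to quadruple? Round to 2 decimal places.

18.08 years

(1 + 0.0797)^t = 4.
t = ln 4 / ln(1 + 0.0797) ≈ 1.3863/0.0766832 ≈ 18.0782.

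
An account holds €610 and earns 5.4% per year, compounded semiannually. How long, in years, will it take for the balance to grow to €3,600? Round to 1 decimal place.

33.3 years

We need (1 + 0.027)^(2t) = 5.9016, so 2t = ln 5.9016 / ln 1.027 ≈ 66.6329.
t ≈ 66.6329/2 = 33.3165 years.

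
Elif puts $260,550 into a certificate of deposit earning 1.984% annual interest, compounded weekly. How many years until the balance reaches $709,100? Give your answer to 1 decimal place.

50.5 years

We need (1 + 0.000381538)^(52t) = 2.7216, so 52t = ln 2.7216 / ln 1.000382 ≈ 2624.6181.
t ≈ 2624.6181/52 = 50.4734 years.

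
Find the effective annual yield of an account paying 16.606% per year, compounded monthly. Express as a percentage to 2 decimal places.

EAR = (1 + 16.606%/12)^12 − 1 = (1 + 0.0138383)^12 − 1.
(1 + 0.0138383)^12 ≈ 1.179301, so EAR ≈ 17.93005%.

17.93%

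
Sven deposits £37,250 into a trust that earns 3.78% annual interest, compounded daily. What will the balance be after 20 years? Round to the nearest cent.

£79,329.72

Growth factor = (1 + 0.0378/365)^7300 ≈ 2.129656835.
A ≈ 37,250 × 2.129656835 ≈ 79,329.7171.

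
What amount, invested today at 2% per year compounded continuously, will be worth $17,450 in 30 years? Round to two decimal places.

P = A·e^(−rt) = 17,450·e^(−0.6).
e^(−0.6) ≈ 0.54881163609, so P ≈ 9,576.7630.

$9,576.76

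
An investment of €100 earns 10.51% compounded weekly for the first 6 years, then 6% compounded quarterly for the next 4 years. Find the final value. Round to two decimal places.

After 6 years at 10.51%: 100 × 1.87754221 ≈ 187.7542.
Then 4 years at 6%: 187.7542 × 1.26898555 ≈ 238.2574.

€238.26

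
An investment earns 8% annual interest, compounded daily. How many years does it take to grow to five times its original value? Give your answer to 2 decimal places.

(1 + 0.000219178)^(365t) = 5.
365t = ln 5 / ln(1 + 0.000219178) ≈ 1.6094/0.000219154 ≈ 7343.8652.
t ≈ 20.1202.

20.12 years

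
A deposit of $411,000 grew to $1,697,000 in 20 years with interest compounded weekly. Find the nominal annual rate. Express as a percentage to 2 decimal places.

The 1040-period growth factor is 1,697,000/411,000 = 4.12895.
r/52 = 4.12895^(1/1040) − 1 ≈ 0.00136441, so r ≈ 52·0.00136441 = 7.09496%.

7.09%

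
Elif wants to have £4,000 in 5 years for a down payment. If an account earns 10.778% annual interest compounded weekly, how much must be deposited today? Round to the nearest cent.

Periodic rate = 10.778%/52 = 0.00207269; 260 periods.
P = 4,000/(1 + 0.10778/52)^260 ≈ 4,000/1.713164566 ≈ 2,334.8603.

£2,334.86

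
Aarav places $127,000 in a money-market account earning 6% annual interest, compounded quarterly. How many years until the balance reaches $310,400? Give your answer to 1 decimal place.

15.0 years

(1 + 0.015)^(4t) = 310,400/127,000 = 2.4441.
4t·ln(1 + 0.015) = ln(2.4441); 4t = 0.89367/0.0148886 ≈ 60.0240.
t ≈ 15.0060 years.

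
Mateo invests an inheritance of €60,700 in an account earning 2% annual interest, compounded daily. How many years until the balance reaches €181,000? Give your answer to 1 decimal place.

We need (1 + 0.0000547945)^(365t) = 2.9819, so 365t = ln 2.9819 / ln 1.000055 ≈ 19939.6446.
t ≈ 19939.6446/365 = 54.6292 years.

54.6 years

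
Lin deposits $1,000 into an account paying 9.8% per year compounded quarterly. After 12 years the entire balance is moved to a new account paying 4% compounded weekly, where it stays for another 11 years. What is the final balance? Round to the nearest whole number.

Phase 1: 1,000·(1 + 0.0245)^48 ≈ 3,195.7604.
Phase 2: 3,195.7604·(1 + 0.04/52)^572 ≈ 4,961.2410.

$4,961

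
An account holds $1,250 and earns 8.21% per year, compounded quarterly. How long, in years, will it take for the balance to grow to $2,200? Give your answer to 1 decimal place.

7.0 years

(1 + 0.020525)^(4t) = 2,200/1,250 = 1.76.
4t·ln(1 + 0.020525) = ln(1.76); 4t = 0.56531/0.0203172 ≈ 27.8244.
t ≈ 6.9561 years.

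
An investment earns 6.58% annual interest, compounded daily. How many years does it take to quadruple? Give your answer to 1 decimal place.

(1 + 0.000180274)^(365t) = 4.
365t = ln 4 / ln(1 + 0.000180274) ≈ 1.3863/0.000180258 ≈ 7690.6239.
t ≈ 21.0702.

21.1 years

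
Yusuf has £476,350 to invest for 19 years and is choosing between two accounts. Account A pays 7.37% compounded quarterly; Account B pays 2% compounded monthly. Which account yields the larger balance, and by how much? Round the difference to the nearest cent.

A: (1 + 0.018425)^76 ≈ 4.005049886842, so 476,350 × 4.005049886842 ≈ 1,907,805.5136.
B: (1 + 0.02/12)^228 ≈ 1.46182211966, so 476,350 × 1.46182211966 ≈ 696,338.9667.
Difference ≈ 1,211,466.5469 in favor of A.

Account A, by £1,211,466.55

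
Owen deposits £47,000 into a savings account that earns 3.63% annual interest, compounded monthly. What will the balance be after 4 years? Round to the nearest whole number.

£54,333

Growth factor = (1 + 0.003025)^48 ≈ 1.1560174056.
A ≈ 47,000 × 1.1560174056 ≈ 54,332.8181.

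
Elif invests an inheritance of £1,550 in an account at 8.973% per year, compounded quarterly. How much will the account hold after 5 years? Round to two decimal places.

Periodic rate = 8.973%/4 = 0.0224325; periods = 4·5 = 20.
A = 1,550·(1 + 0.0224325)^20 ≈ 1,550·1.558450162 ≈ 2,415.5978.

£2,415.60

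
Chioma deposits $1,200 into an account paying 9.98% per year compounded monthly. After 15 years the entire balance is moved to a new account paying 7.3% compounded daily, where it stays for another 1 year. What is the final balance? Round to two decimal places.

$5,732.34

After 15 years at 9.98%: 1,200 × 4.440687805 ≈ 5,328.8254.
Then 1 years at 7.3%: 5,328.8254 × 1.075722685 ≈ 5,732.3383.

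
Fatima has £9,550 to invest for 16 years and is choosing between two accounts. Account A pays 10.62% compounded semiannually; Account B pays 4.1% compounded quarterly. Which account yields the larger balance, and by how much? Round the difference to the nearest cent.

A: (1 + 0.0531)^32 ≈ 5.2363372349, so 9,550 × 5.2363372349 ≈ 50,007.0206.
B: (1 + 0.01025)^64 ≈ 1.9206444841, so 9,550 × 1.9206444841 ≈ 18,342.1548.
Difference ≈ 31,664.8658 in favor of A.

Account A, by £31,664.87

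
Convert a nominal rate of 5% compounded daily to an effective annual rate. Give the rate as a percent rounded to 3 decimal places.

One year is 365 periods at 0.000136986 each: (1 + 0.000136986)^365 ≈ 1.051267.
EAR = 1.051267 − 1 ≈ 5.12675%.

5.127%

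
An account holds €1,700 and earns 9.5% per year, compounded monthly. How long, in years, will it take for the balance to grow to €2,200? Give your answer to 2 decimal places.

We need (1 + 0.00791667)^(12t) = 1.2941, so 12t = ln 1.2941 / ln 1.007917 ≈ 32.6966.
t ≈ 32.6966/12 = 2.7247 years.

2.72 years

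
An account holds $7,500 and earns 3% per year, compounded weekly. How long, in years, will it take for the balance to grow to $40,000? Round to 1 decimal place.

We need (1 + 0.000576923)^(52t) = 5.3333, so 52t = ln 5.3333 / ln 1.000577 ≈ 2902.3961.
t ≈ 2902.3961/52 = 55.8153 years.

55.8 years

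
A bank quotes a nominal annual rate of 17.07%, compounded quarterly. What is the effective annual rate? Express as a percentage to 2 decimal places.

EAR = (1 + 17.07%/4)^4 − 1 = (1 + 0.042675)^4 − 1.
(1 + 0.042675)^4 ≈ 1.181941, so EAR ≈ 18.19411%.

18.19%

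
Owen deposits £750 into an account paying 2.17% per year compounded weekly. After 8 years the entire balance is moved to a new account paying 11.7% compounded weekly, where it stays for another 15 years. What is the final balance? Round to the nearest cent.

Phase 1: 750·(1 + 0.0217/52)^416 ≈ 892.1524.
Phase 2: 892.1524·(1 + 0.00225)^780 ≈ 5,149.5550.

£5,149.55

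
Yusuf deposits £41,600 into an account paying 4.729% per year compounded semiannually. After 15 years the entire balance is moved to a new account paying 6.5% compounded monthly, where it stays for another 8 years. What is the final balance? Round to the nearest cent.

£140,863.38

After 15 years at 4.729%: 41,600 × 2.01595616148 ≈ 83,863.7763.
Then 8 years at 6.5%: 83,863.7763 × 1.67966896901 ≈ 140,863.3827.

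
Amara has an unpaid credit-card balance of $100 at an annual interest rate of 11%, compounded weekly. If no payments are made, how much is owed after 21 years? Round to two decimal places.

$1,004.99

Growth factor = (1 + 0.11/52)^1092 ≈ 10.04987474.
A ≈ 100 × 10.04987474 ≈ 1,004.9875.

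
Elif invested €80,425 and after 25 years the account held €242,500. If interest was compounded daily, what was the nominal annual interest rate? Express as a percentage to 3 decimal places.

The 9125-period growth factor is 242,500/80,425 = 3.01523.
r/365 = 3.01523^(1/9125) − 1 ≈ 0.000120958, so r ≈ 365·0.000120958 = 4.41497%.

4.415%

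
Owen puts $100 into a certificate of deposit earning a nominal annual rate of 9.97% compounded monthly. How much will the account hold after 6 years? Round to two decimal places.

$181.44

Growth factor = (1 + 0.0997/12)^72 ≈ 1.8143525.
A ≈ 100 × 1.8143525 ≈ 181.4353.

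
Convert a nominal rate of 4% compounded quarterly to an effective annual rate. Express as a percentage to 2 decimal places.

EAR = (1 + 4%/4)^4 − 1 = (1 + 0.01)^4 − 1.
(1 + 0.01)^4 ≈ 1.040604, so EAR ≈ 4.06040%.

4.06%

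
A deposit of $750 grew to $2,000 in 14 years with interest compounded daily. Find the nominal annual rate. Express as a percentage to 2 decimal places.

7.01%

(1 + r/365)^5110 = 2,000/750 = 2.66667.
1 + r/365 = 2.66667^(1/5110) ≈ 1.000192, so r/365 ≈ 0.000191962.
r ≈ 365·0.000191962 = 7.00660%.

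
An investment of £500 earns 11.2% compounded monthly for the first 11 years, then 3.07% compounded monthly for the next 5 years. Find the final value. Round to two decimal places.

Phase 1: 500·(1 + 0.112/12)^132 ≈ 1,704.2737.
Phase 2: 1,704.2737·(1 + 0.0307/12)^60 ≈ 1,986.6365.

£1,986.64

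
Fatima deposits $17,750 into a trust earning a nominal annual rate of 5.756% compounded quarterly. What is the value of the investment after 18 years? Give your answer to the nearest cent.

Periodic rate = 5.756%/4 = 0.01439; periods = 4·18 = 72.
A = 17,750·(1 + 0.01439)^72 ≈ 17,750·2.7974160611 ≈ 49,654.1351.

$49,654.14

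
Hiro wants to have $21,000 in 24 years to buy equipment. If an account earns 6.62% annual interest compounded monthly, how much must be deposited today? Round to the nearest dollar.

$4,306

Periodic rate = 6.62%/12 = 0.00551667; 288 periods.
P = 21,000/(1 + 0.0662/12)^288 ≈ 21,000/4.8765285852 ≈ 4,306.3420.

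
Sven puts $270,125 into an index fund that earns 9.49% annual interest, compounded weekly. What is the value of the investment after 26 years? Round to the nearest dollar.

Periodic rate = 9.49%/52 = 0.001825; periods = 52·26 = 1352.
A = 270,125·(1 + 0.001825)^1352 ≈ 270,125·11.7652613142 ≈ 3,178,091.2125.

$3,178,091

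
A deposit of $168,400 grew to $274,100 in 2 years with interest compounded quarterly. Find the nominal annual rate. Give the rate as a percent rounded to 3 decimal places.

25.114%

(1 + r/4)^8 = 274,100/168,400 = 1.62767.
1 + r/4 = 1.62767^(1/8) ≈ 1.062786, so r/4 ≈ 0.0627861.
r ≈ 4·0.0627861 = 25.11444%.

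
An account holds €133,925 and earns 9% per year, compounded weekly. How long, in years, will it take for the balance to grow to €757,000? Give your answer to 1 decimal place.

(1 + 0.00173077)^(52t) = 757,000/133,925 = 5.6524.
52t·ln(1 + 0.00173077) = ln(5.6524); 52t = 1.7321/0.00172927 ≈ 1001.6250.
t ≈ 19.2620 years.

19.3 years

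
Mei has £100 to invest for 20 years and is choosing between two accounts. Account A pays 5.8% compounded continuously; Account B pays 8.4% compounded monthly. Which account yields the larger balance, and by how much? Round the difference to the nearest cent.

Account A growth factor: e^(0.058·20) = e^1.16 ≈ 3.18993328; balance ≈ 318.9933.
Account B growth factor: (1 + 0.007)^240 ≈ 5.33424468; balance ≈ 533.4245.
Account B is larger by 214.4311.

Account B, by £214.43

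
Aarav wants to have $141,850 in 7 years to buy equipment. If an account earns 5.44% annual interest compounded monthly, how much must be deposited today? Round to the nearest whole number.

Periodic rate = 5.44%/12 = 0.00453333; 84 periods.
P = 141,850/(1 + 0.0544/12)^84 ≈ 141,850/1.46219605534 ≈ 97,011.6145.

$97,012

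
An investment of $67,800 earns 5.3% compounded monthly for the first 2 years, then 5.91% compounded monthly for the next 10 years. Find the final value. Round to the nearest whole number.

Phase 1: 67,800·(1 + 0.053/12)^24 ≈ 75,363.9315.
Phase 2: 75,363.9315·(1 + 0.004925)^120 ≈ 135,894.4147.

$135,894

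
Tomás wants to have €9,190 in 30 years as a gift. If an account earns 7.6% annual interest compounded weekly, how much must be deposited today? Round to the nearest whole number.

€942

Periodic rate = 7.6%/52 = 0.00146154; 1560 periods.
P = 9,190/(1 + 0.076/52)^1560 ≈ 9,190/9.760420347 ≈ 941.5578.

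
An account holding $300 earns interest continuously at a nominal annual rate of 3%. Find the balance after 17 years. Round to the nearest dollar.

$500

A = P·e^(rt) = 300·e^(0.03·17) = 300·e^0.51.
e^0.51 ≈ 1.66529119, so A ≈ 499.5874.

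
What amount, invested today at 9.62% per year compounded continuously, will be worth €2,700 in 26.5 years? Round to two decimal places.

€210.97

P = A·e^(−rt) = 2,700·e^(−2.5493).
e^(−2.5493) ≈ 0.0781363423, so P ≈ 210.9681.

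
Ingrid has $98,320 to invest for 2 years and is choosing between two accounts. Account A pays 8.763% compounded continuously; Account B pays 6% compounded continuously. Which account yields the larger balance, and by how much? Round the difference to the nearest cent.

Account A growth factor: e^(0.08763·2) = e^0.17526 ≈ 1.1915559809; balance ≈ 117,153.7840.
Account B growth factor: e^(0.06·2) = e^0.12 ≈ 1.12749685158; balance ≈ 110,855.4904.
Account A is larger by 6,298.2936.

Account A, by $6,298.29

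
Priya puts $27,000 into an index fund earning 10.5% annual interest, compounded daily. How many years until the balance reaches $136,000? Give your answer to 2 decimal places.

(1 + 0.000287671)^(365t) = 136,000/27,000 = 5.037.
365t·ln(1 + 0.000287671) = ln(5.037); 365t = 1.6168/0.00028763 ≈ 5621.1758.
t ≈ 15.4005 years.

15.40 years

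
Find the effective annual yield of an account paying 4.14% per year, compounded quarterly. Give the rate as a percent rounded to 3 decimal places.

One year is 4 periods at 0.01035 each: (1 + 0.01035)^4 ≈ 1.042047.
EAR = 1.042047 − 1 ≈ 4.20472%.

4.205%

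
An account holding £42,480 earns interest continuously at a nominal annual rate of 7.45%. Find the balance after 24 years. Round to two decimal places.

£253,923.59

A = P·e^(rt) = 42,480·e^(0.0745·24) = 42,480·e^1.788.
e^1.788 ≈ 5.97748553237, so A ≈ 253,923.5854.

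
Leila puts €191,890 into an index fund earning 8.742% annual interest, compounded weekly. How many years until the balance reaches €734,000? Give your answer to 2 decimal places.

15.36 years

(1 + 0.00168115)^(52t) = 734,000/191,890 = 3.8251.
52t·ln(1 + 0.00168115) = ln(3.8251); 52t = 1.3416/0.00167974 ≈ 798.6861.
t ≈ 15.3593 years.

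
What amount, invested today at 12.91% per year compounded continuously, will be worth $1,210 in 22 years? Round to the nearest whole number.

$71

P = A·e^(−rt) = 1,210·e^(−2.8402).
e^(−2.8402) ≈ 0.058413982, so P ≈ 70.6809.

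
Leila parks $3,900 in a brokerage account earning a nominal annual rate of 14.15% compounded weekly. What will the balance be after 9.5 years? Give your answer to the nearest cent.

$14,930.42

Periodic rate = 14.15%/52 = 0.00272115; periods = 52·9.5 = 494.
A = 3,900·(1 + 0.1415/52)^494 ≈ 3,900·3.8283134573 ≈ 14,930.4225.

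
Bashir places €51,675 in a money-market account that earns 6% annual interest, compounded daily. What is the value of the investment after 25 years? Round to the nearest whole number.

Growth factor = (1 + 0.06/365)^9125 ≈ 4.48113662793.
A ≈ 51,675 × 4.48113662793 ≈ 231,562.7352.

€231,563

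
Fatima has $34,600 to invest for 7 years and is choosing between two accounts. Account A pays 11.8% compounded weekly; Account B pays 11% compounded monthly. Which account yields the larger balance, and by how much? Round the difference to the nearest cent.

Account A, by $4,491.90

A: (1 + 0.118/52)^364 ≈ 2.2820273195, so 34,600 × 2.2820273195 ≈ 78,958.1453.
B: (1 + 0.11/12)^84 ≈ 2.1522036124, so 34,600 × 2.1522036124 ≈ 74,466.2450.
Difference ≈ 4,491.9003 in favor of A.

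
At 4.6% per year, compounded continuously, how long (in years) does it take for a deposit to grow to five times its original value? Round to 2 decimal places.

e^(0.046t) = 5, so 0.046t = ln 5 ≈ 1.6094.
t ≈ 1.6094/0.046 ≈ 34.9878.

34.99 years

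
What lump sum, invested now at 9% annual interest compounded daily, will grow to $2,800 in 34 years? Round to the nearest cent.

Periodic rate = 9%/365 = 0.000246575; 12410 periods.
P = 2,800/(1 + 0.09/365)^12410 ≈ 2,800/21.31951396 ≈ 131.3351.

$131.34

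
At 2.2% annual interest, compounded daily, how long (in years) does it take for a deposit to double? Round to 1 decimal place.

31.5 years

(1 + 0.000060274)^(365t) = 2.
365t = ln 2 / ln(1 + 0.000060274) ≈ 0.69315/6.02722e-05 ≈ 11500.2884.
t ≈ 31.5076.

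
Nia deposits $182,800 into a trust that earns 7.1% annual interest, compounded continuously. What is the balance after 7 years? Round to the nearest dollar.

$300,483

A = P·e^(rt) = 182,800·e^(0.071·7) = 182,800·e^0.497.
e^0.497 ≈ 1.64378251872, so A ≈ 300,483.4444.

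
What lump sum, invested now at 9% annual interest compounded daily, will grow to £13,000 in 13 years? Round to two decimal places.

£4,035.35

Periodic rate = 9%/365 = 0.000246575; 4745 periods.
P = 13,000/(1 + 0.09/365)^4745 ≈ 13,000/3.221527987 ≈ 4,035.3522.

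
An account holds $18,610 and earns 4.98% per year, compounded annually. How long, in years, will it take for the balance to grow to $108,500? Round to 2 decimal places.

36.28 years

(1 + 0.0498)^t = 108,500/18,610 = 5.8302.
t·ln(1 + 0.0498) = ln(5.8302); t = 1.7631/0.0485997 ≈ 36.2770.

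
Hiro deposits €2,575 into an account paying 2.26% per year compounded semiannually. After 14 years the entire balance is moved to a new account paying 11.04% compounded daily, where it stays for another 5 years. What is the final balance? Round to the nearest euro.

After 14 years at 2.26%: 2,575 × 1.369746511 ≈ 3,527.0973.
Then 5 years at 11.04%: 3,527.0973 × 1.736578045 ≈ 6,125.0797.

€6,125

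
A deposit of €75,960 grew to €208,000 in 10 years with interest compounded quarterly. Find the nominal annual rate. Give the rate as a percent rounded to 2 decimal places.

The 40-period growth factor is 208,000/75,960 = 2.73828.
r/4 = 2.73828^(1/40) − 1 ≈ 0.0255031, so r ≈ 4·0.0255031 = 10.20122%.

10.20%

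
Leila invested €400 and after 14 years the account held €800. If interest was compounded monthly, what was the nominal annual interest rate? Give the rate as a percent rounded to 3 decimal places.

4.961%

The 168-period growth factor is 800/400 = 2.
r/12 = 2^(1/168) − 1 ≈ 0.0041344, so r ≈ 12·0.0041344 = 4.96128%.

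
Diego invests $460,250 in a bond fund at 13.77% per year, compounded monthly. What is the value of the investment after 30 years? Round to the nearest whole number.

Periodic rate = 13.77%/12 = 0.011475; periods = 12·30 = 360.
A = 460,250·(1 + 0.011475)^360 ≈ 460,250·60.793213249916 ≈ 27,980,076.3983.

$27,980,076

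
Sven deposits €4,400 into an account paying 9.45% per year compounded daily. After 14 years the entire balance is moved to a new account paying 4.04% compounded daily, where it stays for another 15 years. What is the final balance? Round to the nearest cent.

€30,277.35

After 14 years at 9.45%: 4,400 × 3.7540256261 ≈ 16,517.7128.
Then 15 years at 4.04%: 16,517.7128 × 1.8330229055 ≈ 30,277.3458.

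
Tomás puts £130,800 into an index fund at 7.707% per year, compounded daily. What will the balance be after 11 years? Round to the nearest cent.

Growth factor = (1 + 0.07707/365)^4015 ≈ 2.33422635092.
A ≈ 130,800 × 2.33422635092 ≈ 305,316.8067.

£305,316.81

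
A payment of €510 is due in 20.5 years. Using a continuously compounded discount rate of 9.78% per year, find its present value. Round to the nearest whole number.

P = A·e^(−rt) = 510·e^(−2.0049).
e^(−2.0049) ≈ 0.134673762, so P ≈ 68.6836.

€69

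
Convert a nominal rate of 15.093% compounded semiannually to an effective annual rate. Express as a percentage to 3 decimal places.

One year is 2 periods at 0.075465 each: (1 + 0.075465)^2 ≈ 1.156625.
EAR = 1.156625 − 1 ≈ 15.66250%.

15.662%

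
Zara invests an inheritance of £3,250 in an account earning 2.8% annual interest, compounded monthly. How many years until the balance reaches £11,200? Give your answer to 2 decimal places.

44.24 years

We need (1 + 0.00233333)^(12t) = 3.4462, so 12t = ln 3.4462 / ln 1.002333 ≈ 530.8722.
t ≈ 530.8722/12 = 44.2393 years.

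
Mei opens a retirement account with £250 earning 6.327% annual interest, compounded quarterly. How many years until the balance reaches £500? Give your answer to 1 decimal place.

11.0 years

We need (1 + 0.0158175)^(4t) = 2, so 4t = ln 2 / ln 1.015818 ≈ 44.1672.
t ≈ 44.1672/4 = 11.0418 years.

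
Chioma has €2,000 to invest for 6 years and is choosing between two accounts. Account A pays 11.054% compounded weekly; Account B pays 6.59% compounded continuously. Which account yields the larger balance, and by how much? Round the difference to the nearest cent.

A: (1 + 0.11054/52)^312 ≈ 1.939705291, so 2,000 × 1.939705291 ≈ 3,879.4106.
B: e^(0.0659·6) = e^0.3954 ≈ 1.484978063, so 2,000 × 1.484978063 ≈ 2,969.9561.
Difference ≈ 909.4545 in favor of A.

Account A, by €909.45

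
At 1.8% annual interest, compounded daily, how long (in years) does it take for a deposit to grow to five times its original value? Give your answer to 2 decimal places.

89.42 years

(1 + 0.0000493151)^(365t) = 5.
365t = ln 5 / ln(1 + 0.0000493151) ≈ 1.6094/4.93139e-05 ≈ 32636.6290.
t ≈ 89.4154.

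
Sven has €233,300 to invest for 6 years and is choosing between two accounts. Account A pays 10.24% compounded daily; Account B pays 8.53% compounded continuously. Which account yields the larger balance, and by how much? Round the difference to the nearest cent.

A: (1 + 0.1024/365)^2190 ≈ 1.84838785933, so 233,300 × 1.84838785933 ≈ 431,228.8876.
B: e^(0.0853·6) = e^0.5118 ≈ 1.66829141849, so 233,300 × 1.66829141849 ≈ 389,212.3879.
Difference ≈ 42,016.4996 in favor of A.

Account A, by €42,016.50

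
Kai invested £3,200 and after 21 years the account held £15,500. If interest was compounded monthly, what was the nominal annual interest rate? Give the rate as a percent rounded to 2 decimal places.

The 252-period growth factor is 15,500/3,200 = 4.84375.
r/12 = 4.84375^(1/252) − 1 ≈ 0.00628031, so r ≈ 12·0.00628031 = 7.53637%.

7.54%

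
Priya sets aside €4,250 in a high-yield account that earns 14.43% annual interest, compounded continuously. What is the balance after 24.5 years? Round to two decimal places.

A = P·e^(rt) = 4,250·e^(0.1443·24.5) = 4,250·e^3.53535.
e^3.53535 ≈ 34.3070200702, so A ≈ 145,804.8353.

€145,804.84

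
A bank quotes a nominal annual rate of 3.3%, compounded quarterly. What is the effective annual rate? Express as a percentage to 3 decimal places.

EAR = (1 + 3.3%/4)^4 − 1 = (1 + 0.00825)^4 − 1.
(1 + 0.00825)^4 ≈ 1.033411, so EAR ≈ 3.34106%.

3.341%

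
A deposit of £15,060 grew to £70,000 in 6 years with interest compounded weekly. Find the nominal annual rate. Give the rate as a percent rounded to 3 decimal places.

25.671%

(1 + r/52)^312 = 70,000/15,060 = 4.64807.
1 + r/52 = 4.64807^(1/312) ≈ 1.004937, so r/52 ≈ 0.00493667.
r ≈ 52·0.00493667 = 25.67071%.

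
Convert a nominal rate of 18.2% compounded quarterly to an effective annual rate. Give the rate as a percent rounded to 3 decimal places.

One year is 4 periods at 0.0455 each: (1 + 0.0455)^4 ≈ 1.194803.
EAR = 1.194803 − 1 ≈ 19.48026%.

19.480%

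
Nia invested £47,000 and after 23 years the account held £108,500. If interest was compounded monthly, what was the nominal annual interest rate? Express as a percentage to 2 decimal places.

The 276-period growth factor is 108,500/47,000 = 2.30851.
r/12 = 2.30851^(1/276) − 1 ≈ 0.00303577, so r ≈ 12·0.00303577 = 3.64292%.

3.64%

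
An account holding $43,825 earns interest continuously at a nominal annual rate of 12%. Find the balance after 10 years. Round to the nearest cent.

$145,504.12

A = P·e^(rt) = 43,825·e^(0.12·10) = 43,825·e^1.2.
e^1.2 ≈ 3.32011692274, so A ≈ 145,504.1241.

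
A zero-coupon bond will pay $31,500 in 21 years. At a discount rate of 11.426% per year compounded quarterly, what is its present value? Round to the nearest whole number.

$2,957

Growth factor = (1 + 0.028565)^84 ≈ 10.6528628.
P = 31,500/10.6528628 ≈ 2,956.9516.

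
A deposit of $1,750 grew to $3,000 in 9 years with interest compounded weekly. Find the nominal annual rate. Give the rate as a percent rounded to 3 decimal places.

5.992%

The 468-period growth factor is 3,000/1,750 = 1.71429.
r/52 = 1.71429^(1/468) − 1 ≈ 0.00115237, so r ≈ 52·0.00115237 = 5.99230%.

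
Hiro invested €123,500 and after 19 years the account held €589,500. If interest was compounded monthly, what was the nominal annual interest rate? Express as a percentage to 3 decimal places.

(1 + r/12)^228 = 589,500/123,500 = 4.77328.
1 + r/12 = 4.77328^(1/228) ≈ 1.006879, so r/12 ≈ 0.00687896.
r ≈ 12·0.00687896 = 8.25475%.

8.255%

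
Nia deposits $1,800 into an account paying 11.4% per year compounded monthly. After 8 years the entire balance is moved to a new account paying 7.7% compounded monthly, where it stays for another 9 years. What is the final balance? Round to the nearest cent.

$8,901.93

Phase 1: 1,800·(1 + 0.0095)^96 ≈ 4,461.4861.
Phase 2: 4,461.4861·(1 + 0.077/12)^108 ≈ 8,901.9290.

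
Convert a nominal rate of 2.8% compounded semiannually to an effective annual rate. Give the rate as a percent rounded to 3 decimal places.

2.820%

One year is 2 periods at 0.014 each: (1 + 0.014)^2 ≈ 1.028196.
EAR = 1.028196 − 1 ≈ 2.81960%.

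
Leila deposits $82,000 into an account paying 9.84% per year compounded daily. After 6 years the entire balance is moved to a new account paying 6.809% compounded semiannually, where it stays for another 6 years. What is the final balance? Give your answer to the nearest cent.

After 6 years at 9.84%: 82,000 × 1.80456656294 ≈ 147,974.4582.
Then 6 years at 6.809%: 147,974.4582 × 1.49442205286 ≈ 221,136.2935.

$221,136.29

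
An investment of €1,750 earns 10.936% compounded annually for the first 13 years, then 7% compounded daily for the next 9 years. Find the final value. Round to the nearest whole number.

€12,664

After 13 years at 10.936%: 1,750 × 3.8542735359 ≈ 6,744.9787.
Then 9 years at 7%: 6,744.9787 × 1.8774971689 ≈ 12,663.6784.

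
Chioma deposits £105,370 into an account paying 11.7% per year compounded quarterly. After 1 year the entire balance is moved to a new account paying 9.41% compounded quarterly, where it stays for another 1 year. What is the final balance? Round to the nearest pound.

Phase 1: 105,370·(1 + 0.02925)^4 ≈ 118,249.8185.
Phase 2: 118,249.8185·(1 + 0.023525)^4 ≈ 129,775.9756.

£129,776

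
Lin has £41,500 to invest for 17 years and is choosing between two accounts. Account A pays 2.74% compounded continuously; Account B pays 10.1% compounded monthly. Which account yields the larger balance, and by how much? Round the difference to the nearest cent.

A: e^(0.0274·17) = e^0.4658 ≈ 1.5932883098, so 41,500 × 1.5932883098 ≈ 66,121.4649.
B: (1 + 0.101/12)^204 ≈ 5.52793640199, so 41,500 × 5.52793640199 ≈ 229,409.3607.
Difference ≈ 163,287.8958 in favor of B.

Account B, by £163,287.90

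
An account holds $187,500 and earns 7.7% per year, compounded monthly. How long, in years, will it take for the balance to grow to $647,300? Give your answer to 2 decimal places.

16.14 years

We need (1 + 0.00641667)^(12t) = 3.4523, so 12t = ln 3.4523 / ln 1.006417 ≈ 193.7146.
t ≈ 193.7146/12 = 16.1429 years.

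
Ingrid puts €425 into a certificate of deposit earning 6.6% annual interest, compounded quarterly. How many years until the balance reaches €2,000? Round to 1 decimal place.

(1 + 0.0165)^(4t) = 2,000/425 = 4.7059.
4t·ln(1 + 0.0165) = ln(4.7059); 4t = 1.5488/0.0163654 ≈ 94.6398.
t ≈ 23.6599 years.

23.7 years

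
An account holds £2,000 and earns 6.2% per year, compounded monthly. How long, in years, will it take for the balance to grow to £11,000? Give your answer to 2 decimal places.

27.57 years

(1 + 0.00516667)^(12t) = 11,000/2,000 = 5.5.
12t·ln(1 + 0.00516667) = ln(5.5); 12t = 1.7047/0.00515337 ≈ 330.8029.
t ≈ 27.5669 years.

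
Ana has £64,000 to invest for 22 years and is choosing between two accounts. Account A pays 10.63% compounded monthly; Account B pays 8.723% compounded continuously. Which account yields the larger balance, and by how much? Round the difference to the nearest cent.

Account A, by £220,541.57

Account A growth factor: (1 + 0.1063/12)^264 ≈ 10.2605117568; balance ≈ 656,672.7524.
Account B growth factor: e^(0.08723·22) = e^1.91906 ≈ 6.81454978089; balance ≈ 436,131.1860.
Account A is larger by 220,541.5665.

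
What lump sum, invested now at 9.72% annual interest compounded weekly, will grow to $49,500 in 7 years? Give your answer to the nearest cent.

$25,083.44

Growth factor = (1 + 0.0972/52)^364 ≈ 1.9734136867.
P = 49,500/1.9734136867 ≈ 25,083.4381.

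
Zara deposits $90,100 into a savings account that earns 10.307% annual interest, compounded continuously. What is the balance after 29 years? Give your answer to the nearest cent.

$1,789,962.89

A = P·e^(rt) = 90,100·e^(0.10307·29) = 90,100·e^2.98903.
e^2.98903 ≈ 19.86640273174, so A ≈ 1,789,962.8861.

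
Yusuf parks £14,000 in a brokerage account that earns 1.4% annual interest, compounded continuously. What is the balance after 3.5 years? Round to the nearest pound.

A = P·e^(rt) = 14,000·e^(0.014·3.5) = 14,000·e^0.049.
e^0.049 ≈ 1.0502203507, so A ≈ 14,703.0849.

£14,703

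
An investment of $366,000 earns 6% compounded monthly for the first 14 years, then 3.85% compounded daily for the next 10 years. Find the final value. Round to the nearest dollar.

After 14 years at 6%: 366,000 × 2.31152383032 ≈ 846,017.7219.
Then 10 years at 3.85%: 846,017.7219 × 1.469584483625 ≈ 1,243,294.5170.

$1,243,295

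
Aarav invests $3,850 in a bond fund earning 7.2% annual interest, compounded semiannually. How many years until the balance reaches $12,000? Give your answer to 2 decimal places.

16.07 years

(1 + 0.036)^(2t) = 12,000/3,850 = 3.1169.
2t·ln(1 + 0.036) = ln(3.1169); 2t = 1.1368/0.0353671 ≈ 32.1438.
t ≈ 16.0719 years.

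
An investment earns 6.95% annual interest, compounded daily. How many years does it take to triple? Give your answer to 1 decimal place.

(1 + 0.000190411)^(365t) = 3.
365t = ln 3 / ln(1 + 0.000190411) ≈ 1.0986/0.000190393 ≈ 5770.2397.
t ≈ 15.8089.

15.8 years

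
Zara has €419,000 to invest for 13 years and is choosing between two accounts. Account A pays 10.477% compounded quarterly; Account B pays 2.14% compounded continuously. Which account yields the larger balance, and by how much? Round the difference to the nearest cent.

Account A, by €1,053,966.92

A: (1 + 0.0261925)^52 ≈ 3.836184493217, so 419,000 × 3.836184493217 ≈ 1,607,361.3027.
B: e^(0.0214·13) = e^0.2782 ≈ 1.32075032086, so 419,000 × 1.32075032086 ≈ 553,394.3844.
Difference ≈ 1,053,966.9182 in favor of A.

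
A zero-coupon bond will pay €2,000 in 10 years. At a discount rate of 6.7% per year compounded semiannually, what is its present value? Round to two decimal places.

Growth factor = (1 + 0.0335)^20 ≈ 1.932901038.
P = 2,000/1.932901038 ≈ 1,034.7141.

€1,034.71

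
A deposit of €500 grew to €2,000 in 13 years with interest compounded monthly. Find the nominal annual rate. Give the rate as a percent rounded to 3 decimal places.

The 156-period growth factor is 2,000/500 = 4.
r/12 = 4^(1/156) − 1 ≈ 0.0089261, so r ≈ 12·0.0089261 = 10.71133%.

10.711%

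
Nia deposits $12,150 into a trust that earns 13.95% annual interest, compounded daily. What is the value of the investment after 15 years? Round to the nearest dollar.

$98,438

Growth factor = (1 + 0.1395/365)^5475 ≈ 8.1019132193.
A ≈ 12,150 × 8.1019132193 ≈ 98,438.2456.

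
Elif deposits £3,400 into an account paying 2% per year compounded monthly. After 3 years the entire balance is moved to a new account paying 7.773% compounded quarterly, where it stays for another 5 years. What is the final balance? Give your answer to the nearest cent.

After 3 years at 2%: 3,400 × 1.061783515 ≈ 3,610.0640.
Then 5 years at 7.773%: 3,610.0640 × 1.469499693 ≈ 5,304.9879.

£5,304.99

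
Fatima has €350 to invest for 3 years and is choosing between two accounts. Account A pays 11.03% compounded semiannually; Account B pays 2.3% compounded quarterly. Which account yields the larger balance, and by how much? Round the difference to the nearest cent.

Account A, by €108.08

A: (1 + 0.05515)^6 ≈ 1.38001949, so 350 × 1.38001949 ≈ 483.0068.
B: (1 + 0.00575)^12 ≈ 1.0712245, so 350 × 1.0712245 ≈ 374.9286.
Difference ≈ 108.0782 in favor of A.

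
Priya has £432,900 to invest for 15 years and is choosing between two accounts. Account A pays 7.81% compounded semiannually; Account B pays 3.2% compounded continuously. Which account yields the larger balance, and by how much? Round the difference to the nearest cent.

Account A, by £666,496.66

Account A growth factor: (1 + 0.03905)^30 ≈ 3.155683221839; balance ≈ 1,366,095.2667.
Account B growth factor: e^(0.032·15) = e^0.48 ≈ 1.61607440219; balance ≈ 699,598.6087.
Account A is larger by 666,496.6580.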